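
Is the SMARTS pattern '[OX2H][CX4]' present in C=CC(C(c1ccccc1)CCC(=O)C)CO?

Yes

The pattern [OX2H][CX4] describes a hydroxyl oxygen bound to an sp3 (X4) carbon — an aliphatic alcohol.
The molecule carries a hydroxyl group (-OH), whose atoms satisfy every constraint of the query, so the pattern matches.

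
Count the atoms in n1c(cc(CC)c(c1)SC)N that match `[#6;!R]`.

3

The query [#6;!R] means: carbon not in any ring.
Check the 11 heavy atoms by environment: 1× n (aromatic, in 6-ring) → no; 5× c (aromatic, in 6-ring) → no; 1× S (acyclic) → no; 3× C (acyclic) → match; 1× N (acyclic) → no.
That gives 3 matching atoms.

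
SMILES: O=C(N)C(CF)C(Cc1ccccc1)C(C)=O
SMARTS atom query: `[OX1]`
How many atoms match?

2

The query [OX1] means: aliphatic oxygen with one total connection — typically a carbonyl =O or an oxide.
Check the 17 heavy atoms by environment: 5× C (X4) → no; 1× F (X1) → no; 2× C (X3) → no; 2× O (X1) → match; 6× c (aromatic, X3) → no; 1× N (X3) → no.
That gives 2 matching atoms.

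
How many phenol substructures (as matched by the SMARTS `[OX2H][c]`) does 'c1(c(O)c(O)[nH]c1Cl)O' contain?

3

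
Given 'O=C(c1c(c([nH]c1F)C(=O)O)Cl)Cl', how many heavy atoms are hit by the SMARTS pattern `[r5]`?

5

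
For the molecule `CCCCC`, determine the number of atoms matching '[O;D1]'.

Check the 5 heavy atoms by environment: 3× C (D2) → no; 2× C (D1) → no.
No environment satisfies the query, so 0 matching atoms.

0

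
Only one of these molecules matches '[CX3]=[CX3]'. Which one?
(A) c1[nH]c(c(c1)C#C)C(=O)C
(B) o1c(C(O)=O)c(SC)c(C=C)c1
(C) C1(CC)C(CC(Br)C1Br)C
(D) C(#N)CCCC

B

[CX3]=[CX3] describes a non-aromatic C=C double bond between two sp2 carbons (an alkene).
(A) has an ethynyl group (-C#CH) but the C-C bond is a triple bond, not a double bond.
(B) contains a vinyl group (-CH=CH2), which satisfies every atom and bond constraint.
(C) has an ethyl group (-CH2CH3) but its C-C bond is a single bond between CX4 carbons, not CX3=CX3.
(D) has an ethyl group (-CH2CH3) but its C-C bond is a single bond between CX4 carbons, not CX3=CX3.
So the answer is (B).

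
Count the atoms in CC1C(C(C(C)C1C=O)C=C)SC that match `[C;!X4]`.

The query [C;!X4] means: aliphatic carbon that does not have four total connections.
Check the 13 heavy atoms by environment: 8× C (X4) → no; 3× C (X3) → match; 1× O (X1) → no; 1× S (X2) → no.
That gives 3 matching atoms.

3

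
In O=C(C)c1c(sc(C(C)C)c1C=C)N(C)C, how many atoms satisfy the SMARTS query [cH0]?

4

The query [cH0] means: aromatic carbon with no attached hydrogen (substituted or ring-fusion).
Check the 16 heavy atoms by environment: 1× s (aromatic, H0) → no; 4× c (aromatic, H0) → match; 2× C (H1) → no; 1× C (H2) → no; 1× N (H0) → no; 5× C (H3) → no; 1× C (H0) → no; 1× O (H0) → no.
That gives 4 matching atoms.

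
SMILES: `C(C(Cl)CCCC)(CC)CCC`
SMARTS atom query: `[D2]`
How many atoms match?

6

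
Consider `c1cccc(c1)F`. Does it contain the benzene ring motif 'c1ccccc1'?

Yes

The pattern c1ccccc1 describes six aromatic carbons in a ring — a benzene ring.
The required atom environment is present in the molecule, so the pattern matches.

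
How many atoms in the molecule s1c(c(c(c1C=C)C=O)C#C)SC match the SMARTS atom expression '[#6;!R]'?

The query [#6;!R] means: carbon not in any ring.
Check the 13 heavy atoms by environment: 1× s (aromatic, in 5-ring) → no; 4× c (aromatic, in 5-ring) → no; 6× C (acyclic) → match; 1× O (acyclic) → no; 1× S (acyclic) → no.
That gives 6 matching atoms.

6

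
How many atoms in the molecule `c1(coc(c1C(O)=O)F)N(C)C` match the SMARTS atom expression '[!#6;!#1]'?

Check the 12 heavy atoms by environment: 1× o (aromatic) → match; 4× c (aromatic) → no; 1× N → match; 3× C → no; 1× F → match; 2× O → match.
Summing the matching environments: 1 + 1 + 1 + 2 = 5 matching atoms.

5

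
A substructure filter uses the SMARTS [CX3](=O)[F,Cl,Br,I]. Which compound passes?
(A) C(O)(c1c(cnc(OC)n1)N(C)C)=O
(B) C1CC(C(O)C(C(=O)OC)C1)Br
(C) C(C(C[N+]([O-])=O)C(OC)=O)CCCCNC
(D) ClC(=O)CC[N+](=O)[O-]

D

[CX3](=O)[F,Cl,Br,I] describes a carbonyl carbon bonded to a halogen (an acyl halide).
(A) has a carboxylic acid group (-C(=O)OH) but the carbonyl is bonded to -OH, not to a halogen.
(B) has a methyl-ester group (-C(=O)OCH3) but the carbonyl is bonded to -O-C, not to a halogen.
(C) has a methyl-ester group (-C(=O)OCH3) but the carbonyl is bonded to -O-C, not to a halogen.
(D) contains an acyl chloride (-C(=O)Cl), which satisfies every atom and bond constraint.
So the answer is (D).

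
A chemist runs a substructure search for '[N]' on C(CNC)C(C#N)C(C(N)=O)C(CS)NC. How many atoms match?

The query [N] means: uppercase N matches aliphatic (non-aromatic) nitrogen only.
Check the 16 heavy atoms by environment: 10× C → no; 4× N → match; 1× O → no; 1× S → no.
That gives 4 matching atoms.

4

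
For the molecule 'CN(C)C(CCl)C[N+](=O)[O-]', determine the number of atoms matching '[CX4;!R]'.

The query [CX4;!R] means: aliphatic carbon with four total connections, not in a ring.
Check the 10 heavy atoms by environment: 5× C (X4, acyclic) → match; 1× N (X3, acyclic) → no; 1× Cl (X1, acyclic) → no; 1× N (charge +1, X3, acyclic) → no; 1× O (charge -1, X1, acyclic) → no; 1× O (X1, acyclic) → no.
That gives 5 matching atoms.

5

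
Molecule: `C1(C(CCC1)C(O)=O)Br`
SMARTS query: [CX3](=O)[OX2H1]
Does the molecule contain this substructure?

Yes

The pattern [CX3](=O)[OX2H1] describes an sp2 carbon double-bonded to O and single-bonded to an -OH oxygen — a carboxylic acid.
The molecule carries a carboxylic acid group (-C(=O)OH), whose atoms satisfy every constraint of the query, so the pattern matches.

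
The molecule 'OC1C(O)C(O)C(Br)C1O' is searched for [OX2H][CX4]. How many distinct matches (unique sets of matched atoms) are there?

4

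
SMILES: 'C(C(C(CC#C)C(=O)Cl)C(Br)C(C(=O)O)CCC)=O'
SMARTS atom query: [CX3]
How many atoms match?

3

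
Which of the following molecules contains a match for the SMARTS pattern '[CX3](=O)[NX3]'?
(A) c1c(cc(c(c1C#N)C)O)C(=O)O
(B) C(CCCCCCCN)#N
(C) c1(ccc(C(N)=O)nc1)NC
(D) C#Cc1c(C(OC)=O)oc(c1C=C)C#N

[CX3](=O)[NX3] describes a carbonyl carbon bonded to a trivalent nitrogen (an amide).
(A) has a carboxylic acid group (-C(=O)OH) but the carbonyl is bonded to O, not to an NX3 nitrogen.
(B) has a nitrile (-C#N) but the nitrile N is NX1 (triple-bonded), not NX3.
(C) contains a primary amide (-C(=O)NH2), which satisfies every atom and bond constraint.
(D) has a methyl-ester group (-C(=O)OCH3) but the carbonyl is bonded to O, not to an NX3 nitrogen.
So the answer is (C).

C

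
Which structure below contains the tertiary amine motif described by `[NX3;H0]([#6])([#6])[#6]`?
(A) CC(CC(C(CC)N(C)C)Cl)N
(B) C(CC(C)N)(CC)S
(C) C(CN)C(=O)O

A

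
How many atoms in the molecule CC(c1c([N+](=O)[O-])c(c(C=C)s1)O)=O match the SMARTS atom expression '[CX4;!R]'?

Check the 14 heavy atoms by environment: 1× s (aromatic, X2, in 5-ring) → no; 4× c (aromatic, X3, in 5-ring) → no; 3× C (X3, acyclic) → no; 1× N (charge +1, X3, acyclic) → no; 1× O (charge -1, X1, acyclic) → no; 2× O (X1, acyclic) → no; 1× C (X4, acyclic) → match; 1× O (X2, acyclic) → no.
That gives 1 matching atom.

1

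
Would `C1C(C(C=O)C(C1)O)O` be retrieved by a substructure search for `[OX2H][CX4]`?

Yes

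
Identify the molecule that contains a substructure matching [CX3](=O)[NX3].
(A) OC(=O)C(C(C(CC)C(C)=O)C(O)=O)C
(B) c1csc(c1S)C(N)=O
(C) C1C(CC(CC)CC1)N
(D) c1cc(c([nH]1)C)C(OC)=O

B

[CX3](=O)[NX3] describes a carbonyl carbon bonded to a trivalent nitrogen (an amide).
(A) has a carboxylic acid group (-C(=O)OH) but the carbonyl is bonded to O, not to an NX3 nitrogen.
(B) contains a primary amide (-C(=O)NH2), which satisfies every atom and bond constraint.
(C) has a primary amino group (-NH2) but the -NH2 is not attached to a carbonyl carbon.
(D) has a methyl-ester group (-C(=O)OCH3) but the carbonyl is bonded to O, not to an NX3 nitrogen.
So the answer is (B).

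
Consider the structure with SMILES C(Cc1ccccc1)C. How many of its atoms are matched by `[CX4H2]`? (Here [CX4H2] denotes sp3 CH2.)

2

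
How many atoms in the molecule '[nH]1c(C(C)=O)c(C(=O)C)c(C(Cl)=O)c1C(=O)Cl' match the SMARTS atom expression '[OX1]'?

4

The query [OX1] means: aliphatic oxygen with one total connection — typically a carbonyl =O or an oxide.
Check the 17 heavy atoms by environment: 1× n (aromatic, X3) → no; 4× c (aromatic, X3) → no; 4× C (X3) → no; 4× O (X1) → match; 2× Cl (X1) → no; 2× C (X4) → no.
That gives 4 matching atoms.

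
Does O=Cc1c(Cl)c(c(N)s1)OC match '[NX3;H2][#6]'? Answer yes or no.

Yes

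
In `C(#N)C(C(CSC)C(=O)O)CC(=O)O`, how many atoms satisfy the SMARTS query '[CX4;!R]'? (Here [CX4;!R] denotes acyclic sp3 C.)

5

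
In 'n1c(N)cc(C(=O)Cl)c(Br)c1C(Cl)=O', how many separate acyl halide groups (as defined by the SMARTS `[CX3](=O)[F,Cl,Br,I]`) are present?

2

[CX3](=O)[F,Cl,Br,I] is the SMARTS for an acyl halide: a carbonyl carbon bonded to a halogen.
The molecule carries 2 separate instances of an acyl chloride (-C(=O)Cl) meeting every constraint; each maps to a distinct set of atoms, giving 2 matches.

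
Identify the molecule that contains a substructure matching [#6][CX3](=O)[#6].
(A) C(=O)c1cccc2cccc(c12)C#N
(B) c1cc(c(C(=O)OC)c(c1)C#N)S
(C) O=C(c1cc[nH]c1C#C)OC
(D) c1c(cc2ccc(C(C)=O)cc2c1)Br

[#6][CX3](=O)[#6] describes a carbonyl carbon (no H) flanked by two carbons (a ketone).
(A) has an aldehyde (-CHO) but the carbonyl carbon has H1, so it is not flanked by two carbons.
(B) has a methyl-ester group (-C(=O)OCH3) but one neighbour of the carbonyl carbon is O, not C.
(C) has a methyl-ester group (-C(=O)OCH3) but one neighbour of the carbonyl carbon is O, not C.
(D) contains an acetyl/ketone group (-C(=O)CH3), which satisfies every atom and bond constraint.
So the answer is (D).

D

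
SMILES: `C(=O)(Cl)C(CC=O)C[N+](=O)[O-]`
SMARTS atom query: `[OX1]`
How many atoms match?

4

Check the 11 heavy atoms by environment: 3× C (X4) → no; 2× C (X3) → no; 3× O (X1) → match; 1× Cl (X1) → no; 1× N (charge +1, X3) → no; 1× O (charge -1, X1) → match.
Summing the matching environments: 3 + 1 = 4 matching atoms.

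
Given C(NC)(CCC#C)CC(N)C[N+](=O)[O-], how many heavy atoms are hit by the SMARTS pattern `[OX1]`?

2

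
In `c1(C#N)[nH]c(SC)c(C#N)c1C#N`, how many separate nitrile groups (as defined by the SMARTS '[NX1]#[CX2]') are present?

3

[NX1]#[CX2] is the SMARTS for a nitrile: a nitrogen triple-bonded to a two-connected carbon.
The molecule carries 3 separate instances of a nitrile (-C#N) meeting every constraint; each maps to a distinct set of atoms, giving 3 matches.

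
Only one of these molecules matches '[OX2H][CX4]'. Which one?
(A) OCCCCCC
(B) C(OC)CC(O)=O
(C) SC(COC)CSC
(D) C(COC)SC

[OX2H][CX4] describes a hydroxyl oxygen bound to an sp3 (X4) carbon (an aliphatic alcohol).
(A) contains a hydroxyl group (-OH), which satisfies every atom and bond constraint.
(B) has a carboxylic acid group (-C(=O)OH) but the -OH is on a CX3 carbonyl carbon, not a CX4 carbon.
(C) has a methoxy ether (-OCH3) but the oxygen has H0 (ether), not H1.
(D) has a methoxy ether (-OCH3) but the oxygen has H0 (ether), not H1.
So the answer is (A).

A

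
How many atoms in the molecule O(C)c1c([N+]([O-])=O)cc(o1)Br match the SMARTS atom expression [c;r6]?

Check the 11 heavy atoms by environment: 1× o (aromatic, in 5-ring) → no; 4× c (aromatic, in 5-ring) → no; 2× O (acyclic) → no; 1× C (acyclic) → no; 1× N (charge +1, acyclic) → no; 1× O (charge -1, acyclic) → no; 1× Br (acyclic) → no.
No environment satisfies the query, so 0 matching atoms.

0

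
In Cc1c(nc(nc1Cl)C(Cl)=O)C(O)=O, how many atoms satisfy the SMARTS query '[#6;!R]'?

The query [#6;!R] means: carbon not in any ring.
Check the 14 heavy atoms by environment: 2× n (aromatic, in 6-ring) → no; 4× c (aromatic, in 6-ring) → no; 3× C (acyclic) → match; 3× O (acyclic) → no; 2× Cl (acyclic) → no.
That gives 3 matching atoms.

3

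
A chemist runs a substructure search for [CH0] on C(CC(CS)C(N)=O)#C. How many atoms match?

The query [CH0] means: aliphatic carbon with no attached hydrogen.
Check the 9 heavy atoms by environment: 2× C (H2) → no; 2× C (H1) → no; 1× S (H1) → no; 2× C (H0) → match; 1× O (H0) → no; 1× N (H2) → no.
That gives 2 matching atoms.

2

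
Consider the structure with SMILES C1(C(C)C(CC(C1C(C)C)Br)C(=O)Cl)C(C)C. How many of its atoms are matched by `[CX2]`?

0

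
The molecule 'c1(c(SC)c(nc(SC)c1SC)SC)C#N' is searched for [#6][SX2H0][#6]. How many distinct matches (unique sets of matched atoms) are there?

[#6][SX2H0][#6] is the SMARTS for a thioether: an aliphatic sulfur bridging two carbons with no H on the sulfur.
The molecule carries 4 separate instances of a methylthio ether (-SCH3) meeting every constraint; each maps to a distinct set of atoms, giving 4 matches.

4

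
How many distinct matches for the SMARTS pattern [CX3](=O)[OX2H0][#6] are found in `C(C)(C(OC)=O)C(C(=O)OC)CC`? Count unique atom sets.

2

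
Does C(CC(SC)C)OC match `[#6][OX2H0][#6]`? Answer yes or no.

The pattern [#6][OX2H0][#6] describes an aliphatic oxygen bridging two carbons with no H on the oxygen — an ether.
The molecule carries a methoxy ether (-OCH3), whose atoms satisfy every constraint of the query, so the pattern matches.

Yes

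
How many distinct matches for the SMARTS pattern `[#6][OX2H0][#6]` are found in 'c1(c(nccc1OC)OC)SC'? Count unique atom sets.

2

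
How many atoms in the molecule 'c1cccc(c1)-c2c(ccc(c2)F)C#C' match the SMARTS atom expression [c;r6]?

12

The query [c;r6] means: aromatic carbon that belongs to a six-membered ring.
Check the 15 heavy atoms by environment: 12× c (aromatic, in 6-ring) → match; 2× C (acyclic) → no; 1× F (acyclic) → no.
That gives 12 matching atoms.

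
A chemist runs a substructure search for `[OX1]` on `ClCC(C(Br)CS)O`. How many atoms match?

The query [OX1] means: aliphatic oxygen with one total connection — typically a carbonyl =O or an oxide.
Check the 8 heavy atoms by environment: 4× C (X4) → no; 1× O (X2) → no; 1× S (X2) → no; 1× Cl (X1) → no; 1× Br (X1) → no.
No environment satisfies the query, so 0 matching atoms.

0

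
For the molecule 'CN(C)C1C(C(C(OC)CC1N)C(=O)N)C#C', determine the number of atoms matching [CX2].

2

Check the 17 heavy atoms by environment: 9× C (X4) → no; 2× C (X2) → match; 1× O (X2) → no; 3× N (X3) → no; 1× C (X3) → no; 1× O (X1) → no.
That gives 2 matching atoms.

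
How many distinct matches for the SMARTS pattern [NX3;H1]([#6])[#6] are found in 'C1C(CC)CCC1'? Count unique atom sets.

[NX3;H1]([#6])[#6] is the SMARTS for a secondary amine: a trivalent nitrogen with one H, bonded to two carbons.
No fragment in the molecule satisfies every constraint, giving 0 matches.

0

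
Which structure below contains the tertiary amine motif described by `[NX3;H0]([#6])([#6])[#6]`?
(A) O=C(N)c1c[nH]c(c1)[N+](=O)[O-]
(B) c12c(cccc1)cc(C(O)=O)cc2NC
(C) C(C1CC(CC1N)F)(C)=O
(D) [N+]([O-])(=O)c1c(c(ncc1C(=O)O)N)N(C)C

D

[NX3;H0]([#6])([#6])[#6] describes a trivalent nitrogen with no H, bonded to three carbons (a tertiary amine).
(A) has a primary amide (-C(=O)NH2) but the amide nitrogen has H2 and only one carbon neighbour.
(B) has an N-methylamino group (-NHCH3) but the nitrogen still has one H (H1), not H0.
(C) has a primary amino group (-NH2) but the nitrogen has H2, not H0 with three carbons.
(D) contains a dimethylamino group (-N(CH3)2), which satisfies every atom and bond constraint.
So the answer is (D).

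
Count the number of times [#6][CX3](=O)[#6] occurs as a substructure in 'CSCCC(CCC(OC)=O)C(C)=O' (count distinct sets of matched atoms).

1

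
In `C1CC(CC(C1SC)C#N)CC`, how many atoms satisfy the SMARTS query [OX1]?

Check the 12 heavy atoms by environment: 9× C (X4) → no; 1× S (X2) → no; 1× C (X2) → no; 1× N (X1) → no.
No environment satisfies the query, so 0 matching atoms.

0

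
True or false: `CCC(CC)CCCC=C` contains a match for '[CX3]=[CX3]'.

True

The pattern [CX3]=[CX3] describes a non-aromatic C=C double bond between two sp2 carbons — an alkene.
The molecule carries a vinyl group (-CH=CH2), whose atoms satisfy every constraint of the query, so the pattern matches.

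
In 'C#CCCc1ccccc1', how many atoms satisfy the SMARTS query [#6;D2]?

Check the 10 heavy atoms by environment: 3× C (D2) → match; 1× c (aromatic, D3) → no; 5× c (aromatic, D2) → match; 1× C (D1) → no.
Summing the matching environments: 3 + 5 = 8 matching atoms.

8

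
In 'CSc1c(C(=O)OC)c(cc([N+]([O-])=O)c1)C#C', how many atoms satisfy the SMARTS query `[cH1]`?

Check the 17 heavy atoms by environment: 2× c (aromatic, H1) → match; 4× c (aromatic, H0) → no; 2× C (H0) → no; 1× C (H1) → no; 1× N (charge +1, H0) → no; 1× O (charge -1, H0) → no; 3× O (H0) → no; 2× C (H3) → no; 1× S (H0) → no.
That gives 2 matching atoms.

2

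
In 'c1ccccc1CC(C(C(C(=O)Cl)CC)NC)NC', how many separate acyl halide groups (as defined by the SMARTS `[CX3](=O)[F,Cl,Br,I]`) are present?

1

[CX3](=O)[F,Cl,Br,I] is the SMARTS for an acyl halide: a carbonyl carbon bonded to a halogen.
Exactly one fragment in the molecule meets all constraints, giving 1 match.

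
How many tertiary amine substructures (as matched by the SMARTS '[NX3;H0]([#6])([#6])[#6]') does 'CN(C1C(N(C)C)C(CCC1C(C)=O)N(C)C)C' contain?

3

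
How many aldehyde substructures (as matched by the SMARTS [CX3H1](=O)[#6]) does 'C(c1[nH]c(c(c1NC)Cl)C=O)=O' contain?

2

[CX3H1](=O)[#6] is the SMARTS for an aldehyde: an sp2 carbon with one H, double-bonded to O and single-bonded to carbon.
The molecule carries 2 separate instances of an aldehyde (-CHO) meeting every constraint; each maps to a distinct set of atoms, giving 2 matches.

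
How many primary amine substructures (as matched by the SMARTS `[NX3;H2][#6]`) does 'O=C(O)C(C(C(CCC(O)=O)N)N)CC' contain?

[NX3;H2][#6] is the SMARTS for a primary amine: a trivalent nitrogen with two H attached to carbon.
The molecule carries 2 separate instances of a primary amino group (-NH2) meeting every constraint; each maps to a distinct set of atoms, giving 2 matches.

2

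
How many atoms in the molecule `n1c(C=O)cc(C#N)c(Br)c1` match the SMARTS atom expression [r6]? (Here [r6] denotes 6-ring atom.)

6

The query [r6] means: r6 matches atoms in a six-membered ring.
Check the 11 heavy atoms by environment: 1× n (aromatic, in 6-ring) → match; 5× c (aromatic, in 6-ring) → match; 2× C (acyclic) → no; 1× O (acyclic) → no; 1× Br (acyclic) → no; 1× N (acyclic) → no.
Summing the matching environments: 1 + 5 = 6 matching atoms.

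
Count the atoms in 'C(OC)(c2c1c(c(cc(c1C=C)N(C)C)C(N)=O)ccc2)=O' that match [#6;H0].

8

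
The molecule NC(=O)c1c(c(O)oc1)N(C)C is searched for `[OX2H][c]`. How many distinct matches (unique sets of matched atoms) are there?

1

[OX2H][c] is the SMARTS for a phenol: a hydroxyl oxygen attached to an aromatic carbon.
Exactly one fragment in the molecule meets all constraints, giving 1 match.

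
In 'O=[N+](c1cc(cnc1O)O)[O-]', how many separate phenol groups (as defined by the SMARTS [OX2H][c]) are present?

2

[OX2H][c] is the SMARTS for a phenol: a hydroxyl oxygen attached to an aromatic carbon.
The molecule carries 2 separate instances of a hydroxyl group (-OH) meeting every constraint; each maps to a distinct set of atoms, giving 2 matches.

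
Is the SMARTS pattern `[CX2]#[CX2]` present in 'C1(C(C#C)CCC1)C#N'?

Yes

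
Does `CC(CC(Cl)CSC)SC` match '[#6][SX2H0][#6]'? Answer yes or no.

Yes

The pattern [#6][SX2H0][#6] describes an aliphatic sulfur bridging two carbons with no H on the sulfur — a thioether.
The molecule carries a methylthio ether (-SCH3), whose atoms satisfy every constraint of the query, so the pattern matches.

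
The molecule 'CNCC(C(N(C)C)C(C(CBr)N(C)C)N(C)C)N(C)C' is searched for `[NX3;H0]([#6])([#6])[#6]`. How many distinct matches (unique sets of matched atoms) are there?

[NX3;H0]([#6])([#6])[#6] is the SMARTS for a tertiary amine: a trivalent nitrogen with no H, bonded to three carbons.
The molecule carries 4 separate instances of a dimethylamino group (-N(CH3)2) meeting every constraint; each maps to a distinct set of atoms, giving 4 matches.

4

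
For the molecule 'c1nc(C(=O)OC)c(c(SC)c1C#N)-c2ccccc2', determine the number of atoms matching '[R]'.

12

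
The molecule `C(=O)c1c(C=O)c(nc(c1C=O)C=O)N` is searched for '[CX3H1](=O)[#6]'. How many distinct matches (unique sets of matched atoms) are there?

4

[CX3H1](=O)[#6] is the SMARTS for an aldehyde: an sp2 carbon with one H, double-bonded to O and single-bonded to carbon.
The molecule carries 4 separate instances of an aldehyde (-CHO) meeting every constraint; each maps to a distinct set of atoms, giving 4 matches.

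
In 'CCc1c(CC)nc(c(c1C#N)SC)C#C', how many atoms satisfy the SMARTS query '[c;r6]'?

5

The query [c;r6] means: aromatic carbon that belongs to a six-membered ring.
Check the 16 heavy atoms by environment: 1× n (aromatic, in 6-ring) → no; 5× c (aromatic, in 6-ring) → match; 8× C (acyclic) → no; 1× N (acyclic) → no; 1× S (acyclic) → no.
That gives 5 matching atoms.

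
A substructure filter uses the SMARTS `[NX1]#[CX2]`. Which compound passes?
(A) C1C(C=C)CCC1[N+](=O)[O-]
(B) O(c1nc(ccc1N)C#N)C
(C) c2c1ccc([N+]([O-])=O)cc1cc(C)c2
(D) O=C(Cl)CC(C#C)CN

[NX1]#[CX2] describes a nitrogen triple-bonded to a two-connected carbon (a nitrile).
(A) has a nitro group (-[N+](=O)[O-]) but there is no C#N triple bond.
(B) contains a nitrile (-C#N), which satisfies every atom and bond constraint.
(C) has a nitro group (-[N+](=O)[O-]) but there is no C#N triple bond.
(D) has a primary amino group (-NH2) but the nitrogen is NX3 (three connections), not NX1 triple-bonded.
So the answer is (B).

B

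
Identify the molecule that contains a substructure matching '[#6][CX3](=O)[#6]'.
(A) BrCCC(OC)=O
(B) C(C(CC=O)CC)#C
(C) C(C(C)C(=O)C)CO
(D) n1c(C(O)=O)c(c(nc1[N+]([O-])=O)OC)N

C

[#6][CX3](=O)[#6] describes a carbonyl carbon (no H) flanked by two carbons (a ketone).
(A) has a methyl-ester group (-C(=O)OCH3) but one neighbour of the carbonyl carbon is O, not C.
(B) has an aldehyde (-CHO) but the carbonyl carbon has H1, so it is not flanked by two carbons.
(C) contains an acetyl/ketone group (-C(=O)CH3), which satisfies every atom and bond constraint.
(D) has a carboxylic acid group (-C(=O)OH) but one neighbour of the carbonyl carbon is O, not C.
So the answer is (C).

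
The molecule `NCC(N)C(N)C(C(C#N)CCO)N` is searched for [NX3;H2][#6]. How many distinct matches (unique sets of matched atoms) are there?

[NX3;H2][#6] is the SMARTS for a primary amine: a trivalent nitrogen with two H attached to carbon.
The molecule carries 4 separate instances of a primary amino group (-NH2) meeting every constraint; each maps to a distinct set of atoms, giving 4 matches.

4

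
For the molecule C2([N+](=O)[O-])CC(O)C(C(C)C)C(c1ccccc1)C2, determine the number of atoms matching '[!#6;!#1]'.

4

The query [!#6;!#1] means: not carbon and not hydrogen — any heteroatom.
Check the 19 heavy atoms by environment: 9× C → no; 6× c (aromatic) → no; 1× N (charge +1) → match; 1× O (charge -1) → match; 2× O → match.
Summing the matching environments: 1 + 1 + 2 = 4 matching atoms.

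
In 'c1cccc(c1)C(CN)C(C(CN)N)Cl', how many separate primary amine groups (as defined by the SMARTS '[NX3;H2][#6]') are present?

3

[NX3;H2][#6] is the SMARTS for a primary amine: a trivalent nitrogen with two H attached to carbon.
The molecule carries 3 separate instances of a primary amino group (-NH2) meeting every constraint; each maps to a distinct set of atoms, giving 3 matches.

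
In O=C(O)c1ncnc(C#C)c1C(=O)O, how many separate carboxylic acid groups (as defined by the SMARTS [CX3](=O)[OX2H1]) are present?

2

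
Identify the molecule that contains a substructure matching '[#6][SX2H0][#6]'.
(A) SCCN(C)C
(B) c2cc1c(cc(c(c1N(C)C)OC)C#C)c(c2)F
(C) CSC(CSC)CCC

C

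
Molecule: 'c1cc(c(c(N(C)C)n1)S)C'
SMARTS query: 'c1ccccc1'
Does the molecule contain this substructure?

No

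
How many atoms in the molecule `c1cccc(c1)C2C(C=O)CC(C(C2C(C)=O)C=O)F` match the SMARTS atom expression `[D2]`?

8

Check the 20 heavy atoms by environment: 6× C (D3) → no; 3× C (D2) → match; 3× O (D1) → no; 1× C (D1) → no; 1× c (aromatic, D3) → no; 5× c (aromatic, D2) → match; 1× F (D1) → no.
Summing the matching environments: 3 + 5 = 8 matching atoms.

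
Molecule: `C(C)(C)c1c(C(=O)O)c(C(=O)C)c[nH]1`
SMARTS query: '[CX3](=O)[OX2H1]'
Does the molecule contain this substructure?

The pattern [CX3](=O)[OX2H1] describes an sp2 carbon double-bonded to O and single-bonded to an -OH oxygen — a carboxylic acid.
The molecule carries a carboxylic acid group (-C(=O)OH), whose atoms satisfy every constraint of the query, so the pattern matches.

Yes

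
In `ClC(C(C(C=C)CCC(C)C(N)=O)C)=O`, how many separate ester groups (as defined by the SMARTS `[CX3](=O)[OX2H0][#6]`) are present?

0

[CX3](=O)[OX2H0][#6] is the SMARTS for an ester: a carbonyl carbon bonded to an oxygen that is itself bonded to carbon (no H on that O).
The molecule has a primary amide (-C(=O)NH2), but the carbonyl is bonded to N, not to an O-C linkage; nothing else fits, so there are 0 matches.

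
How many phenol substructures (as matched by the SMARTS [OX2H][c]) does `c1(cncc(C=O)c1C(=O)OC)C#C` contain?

0

[OX2H][c] is the SMARTS for a phenol: a hydroxyl oxygen attached to an aromatic carbon.
No fragment in the molecule satisfies every constraint, giving 0 matches.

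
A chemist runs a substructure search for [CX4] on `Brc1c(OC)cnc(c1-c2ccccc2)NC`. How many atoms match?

The query [CX4] means: C with X4: aliphatic carbon with exactly 4 total connections (bonds + H).
Check the 17 heavy atoms by environment: 1× n (aromatic, X2) → no; 11× c (aromatic, X3) → no; 1× Br (X1) → no; 1× O (X2) → no; 2× C (X4) → match; 1× N (X3) → no.
That gives 2 matching atoms.

2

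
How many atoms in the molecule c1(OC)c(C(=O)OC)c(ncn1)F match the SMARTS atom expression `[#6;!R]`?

The query [#6;!R] means: carbon not in any ring.
Check the 13 heavy atoms by environment: 2× n (aromatic, in 6-ring) → no; 4× c (aromatic, in 6-ring) → no; 3× O (acyclic) → no; 3× C (acyclic) → match; 1× F (acyclic) → no.
That gives 3 matching atoms.

3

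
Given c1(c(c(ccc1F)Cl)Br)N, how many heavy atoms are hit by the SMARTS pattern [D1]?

4

The query [D1] means: atom with exactly one heavy-atom neighbour (degree 1).
Check the 10 heavy atoms by environment: 4× c (aromatic, D3) → no; 2× c (aromatic, D2) → no; 1× F (D1) → match; 1× Br (D1) → match; 1× N (D1) → match; 1× Cl (D1) → match.
Summing the matching environments: 1 + 1 + 1 + 1 = 4 matching atoms.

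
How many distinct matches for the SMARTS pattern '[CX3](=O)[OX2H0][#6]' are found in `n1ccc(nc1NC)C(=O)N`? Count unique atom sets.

[CX3](=O)[OX2H0][#6] is the SMARTS for an ester: a carbonyl carbon bonded to an oxygen that is itself bonded to carbon (no H on that O).
The molecule has a primary amide (-C(=O)NH2), but the carbonyl is bonded to N, not to an O-C linkage; nothing else fits, so there are 0 matches.

0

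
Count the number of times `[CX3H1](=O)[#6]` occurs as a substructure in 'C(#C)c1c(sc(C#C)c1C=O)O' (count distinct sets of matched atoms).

[CX3H1](=O)[#6] is the SMARTS for an aldehyde: an sp2 carbon with one H, double-bonded to O and single-bonded to carbon.
Exactly one fragment in the molecule meets all constraints, giving 1 match.

1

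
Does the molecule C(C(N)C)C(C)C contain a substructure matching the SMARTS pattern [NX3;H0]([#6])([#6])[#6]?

The pattern [NX3;H0]([#6])([#6])[#6] describes a trivalent nitrogen with no H, bonded to three carbons — a tertiary amine.
The closest candidate here is a primary amino group (-NH2), but the nitrogen has H2, not H0 with three carbons. No other fragment satisfies the full query, so there is no match.

No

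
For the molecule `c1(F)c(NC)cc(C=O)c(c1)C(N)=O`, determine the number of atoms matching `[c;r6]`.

6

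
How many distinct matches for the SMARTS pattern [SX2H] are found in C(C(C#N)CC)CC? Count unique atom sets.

0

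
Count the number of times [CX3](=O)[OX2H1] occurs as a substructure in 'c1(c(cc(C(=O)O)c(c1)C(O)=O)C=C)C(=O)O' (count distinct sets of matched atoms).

[CX3](=O)[OX2H1] is the SMARTS for a carboxylic acid: an sp2 carbon double-bonded to O and single-bonded to an -OH oxygen.
The molecule carries 3 separate instances of a carboxylic acid group (-C(=O)OH) meeting every constraint; each maps to a distinct set of atoms, giving 3 matches.

3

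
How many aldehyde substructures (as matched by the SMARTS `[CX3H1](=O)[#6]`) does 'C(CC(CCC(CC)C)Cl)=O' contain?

[CX3H1](=O)[#6] is the SMARTS for an aldehyde: an sp2 carbon with one H, double-bonded to O and single-bonded to carbon.
Exactly one fragment in the molecule meets all constraints, giving 1 match.

1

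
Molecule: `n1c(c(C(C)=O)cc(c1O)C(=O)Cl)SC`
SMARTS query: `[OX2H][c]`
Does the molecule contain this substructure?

Yes

The pattern [OX2H][c] describes a hydroxyl oxygen attached to an aromatic carbon — a phenol.
The molecule carries a hydroxyl group (-OH), whose atoms satisfy every constraint of the query, so the pattern matches.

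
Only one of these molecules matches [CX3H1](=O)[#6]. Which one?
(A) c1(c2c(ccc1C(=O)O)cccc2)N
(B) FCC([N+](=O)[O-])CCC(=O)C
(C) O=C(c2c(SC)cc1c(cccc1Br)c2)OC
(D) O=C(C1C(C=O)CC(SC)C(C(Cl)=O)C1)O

[CX3H1](=O)[#6] describes an sp2 carbon with one H, double-bonded to O and single-bonded to carbon (an aldehyde).
(A) has a carboxylic acid group (-C(=O)OH) but the carbonyl carbon has H0 and is bonded to O, not H1.
(B) has an acetyl/ketone group (-C(=O)CH3) but the carbonyl carbon has H0 (two carbon neighbours), not H1.
(C) has a methyl-ester group (-C(=O)OCH3) but the carbonyl carbon has H0, not H1.
(D) contains an aldehyde (-CHO), which satisfies every atom and bond constraint.
So the answer is (D).

D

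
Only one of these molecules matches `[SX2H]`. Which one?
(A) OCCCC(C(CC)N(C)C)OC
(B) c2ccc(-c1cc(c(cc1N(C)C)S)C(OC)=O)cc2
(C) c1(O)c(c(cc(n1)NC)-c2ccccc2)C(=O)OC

B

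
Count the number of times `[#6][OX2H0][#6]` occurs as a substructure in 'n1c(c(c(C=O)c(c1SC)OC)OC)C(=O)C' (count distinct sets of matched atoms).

[#6][OX2H0][#6] is the SMARTS for an ether: an aliphatic oxygen bridging two carbons with no H on the oxygen.
The molecule carries 2 separate instances of a methoxy ether (-OCH3) meeting every constraint; each maps to a distinct set of atoms, giving 2 matches.

2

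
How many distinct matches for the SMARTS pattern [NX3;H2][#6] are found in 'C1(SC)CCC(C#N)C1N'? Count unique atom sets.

1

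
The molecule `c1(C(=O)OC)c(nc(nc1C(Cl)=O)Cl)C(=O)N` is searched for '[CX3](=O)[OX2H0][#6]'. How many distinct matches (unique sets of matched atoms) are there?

1

[CX3](=O)[OX2H0][#6] is the SMARTS for an ester: a carbonyl carbon bonded to an oxygen that is itself bonded to carbon (no H on that O).
Exactly one fragment in the molecule meets all constraints, giving 1 match.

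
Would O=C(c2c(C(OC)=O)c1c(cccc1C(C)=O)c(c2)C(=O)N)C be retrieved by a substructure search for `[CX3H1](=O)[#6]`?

The pattern [CX3H1](=O)[#6] describes an sp2 carbon with one H, double-bonded to O and single-bonded to carbon — an aldehyde.
The closest candidate here is an acetyl/ketone group (-C(=O)CH3), but the carbonyl carbon has H0 (two carbon neighbours), not H1. No other fragment satisfies the full query, so there is no match.

No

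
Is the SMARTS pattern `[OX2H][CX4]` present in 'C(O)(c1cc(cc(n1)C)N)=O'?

No

The pattern [OX2H][CX4] describes a hydroxyl oxygen bound to an sp3 (X4) carbon — an aliphatic alcohol.
The closest candidate here is a carboxylic acid group (-C(=O)OH), but the -OH is on a CX3 carbonyl carbon, not a CX4 carbon. No other fragment satisfies the full query, so there is no match.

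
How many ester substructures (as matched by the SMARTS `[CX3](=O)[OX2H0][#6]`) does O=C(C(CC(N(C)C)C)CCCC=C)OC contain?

1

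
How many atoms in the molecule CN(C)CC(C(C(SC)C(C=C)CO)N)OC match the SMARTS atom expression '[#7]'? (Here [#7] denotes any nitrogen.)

2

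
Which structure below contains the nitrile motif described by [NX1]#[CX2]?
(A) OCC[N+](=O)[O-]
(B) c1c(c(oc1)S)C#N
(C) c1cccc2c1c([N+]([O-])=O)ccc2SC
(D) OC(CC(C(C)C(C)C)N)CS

[NX1]#[CX2] describes a nitrogen triple-bonded to a two-connected carbon (a nitrile).
(A) has a nitro group (-[N+](=O)[O-]) but there is no C#N triple bond.
(B) contains a nitrile (-C#N), which satisfies every atom and bond constraint.
(C) has a nitro group (-[N+](=O)[O-]) but there is no C#N triple bond.
(D) has a primary amino group (-NH2) but the nitrogen is NX3 (three connections), not NX1 triple-bonded.
So the answer is (B).

B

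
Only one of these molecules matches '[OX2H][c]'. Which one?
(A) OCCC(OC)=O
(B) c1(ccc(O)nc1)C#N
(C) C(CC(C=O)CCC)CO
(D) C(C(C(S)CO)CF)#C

B

[OX2H][c] describes a hydroxyl oxygen attached to an aromatic carbon (a phenol).
(A) has a hydroxyl group (-OH) but the -OH is on an aliphatic carbon, not an aromatic c.
(B) contains a hydroxyl group (-OH), which satisfies every atom and bond constraint.
(C) has a hydroxyl group (-OH) but the -OH is on an aliphatic carbon, not an aromatic c.
(D) has a hydroxyl group (-OH) but the -OH is on an aliphatic carbon, not an aromatic c.
So the answer is (B).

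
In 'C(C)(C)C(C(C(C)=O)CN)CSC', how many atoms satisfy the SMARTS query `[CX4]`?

9

The query [CX4] means: C with X4: aliphatic carbon with exactly 4 total connections (bonds + H).
Check the 13 heavy atoms by environment: 9× C (X4) → match; 1× N (X3) → no; 1× C (X3) → no; 1× O (X1) → no; 1× S (X2) → no.
That gives 9 matching atoms.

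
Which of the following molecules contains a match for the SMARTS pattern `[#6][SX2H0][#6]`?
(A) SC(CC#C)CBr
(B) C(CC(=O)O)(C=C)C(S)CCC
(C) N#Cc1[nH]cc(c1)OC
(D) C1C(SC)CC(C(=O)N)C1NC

D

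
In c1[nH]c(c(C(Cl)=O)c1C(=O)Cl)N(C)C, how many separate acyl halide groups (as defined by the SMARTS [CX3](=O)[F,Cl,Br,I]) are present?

[CX3](=O)[F,Cl,Br,I] is the SMARTS for an acyl halide: a carbonyl carbon bonded to a halogen.
The molecule carries 2 separate instances of an acyl chloride (-C(=O)Cl) meeting every constraint; each maps to a distinct set of atoms, giving 2 matches.

2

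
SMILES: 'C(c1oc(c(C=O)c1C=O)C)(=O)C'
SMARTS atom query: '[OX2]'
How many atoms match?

0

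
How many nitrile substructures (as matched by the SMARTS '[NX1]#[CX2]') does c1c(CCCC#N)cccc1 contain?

[NX1]#[CX2] is the SMARTS for a nitrile: a nitrogen triple-bonded to a two-connected carbon.
Exactly one fragment in the molecule meets all constraints, giving 1 match.

1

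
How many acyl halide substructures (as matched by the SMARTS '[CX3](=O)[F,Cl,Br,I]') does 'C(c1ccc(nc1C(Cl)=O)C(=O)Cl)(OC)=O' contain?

[CX3](=O)[F,Cl,Br,I] is the SMARTS for an acyl halide: a carbonyl carbon bonded to a halogen.
The molecule carries 2 separate instances of an acyl chloride (-C(=O)Cl) meeting every constraint; each maps to a distinct set of atoms, giving 2 matches.

2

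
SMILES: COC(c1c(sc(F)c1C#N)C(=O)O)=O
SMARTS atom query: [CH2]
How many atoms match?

0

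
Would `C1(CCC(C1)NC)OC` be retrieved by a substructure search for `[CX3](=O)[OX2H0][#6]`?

No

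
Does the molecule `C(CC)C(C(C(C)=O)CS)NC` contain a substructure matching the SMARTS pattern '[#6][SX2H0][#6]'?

No

The pattern [#6][SX2H0][#6] describes an aliphatic sulfur bridging two carbons with no H on the sulfur — a thioether.
The closest candidate here is a thiol (-SH), but the sulfur has H1, not H0 bridging two carbons. No other fragment satisfies the full query, so there is no match.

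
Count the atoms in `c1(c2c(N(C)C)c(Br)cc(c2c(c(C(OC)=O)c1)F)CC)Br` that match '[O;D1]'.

1

The query [O;D1] means: aliphatic oxygen bonded to exactly one heavy atom.
Check the 22 heavy atoms by environment: 8× c (aromatic, D3) → no; 2× c (aromatic, D2) → no; 2× Br (D1) → no; 1× F (D1) → no; 1× C (D2) → no; 4× C (D1) → no; 1× N (D3) → no; 1× C (D3) → no; 1× O (D1) → match; 1× O (D2) → no.
That gives 1 matching atom.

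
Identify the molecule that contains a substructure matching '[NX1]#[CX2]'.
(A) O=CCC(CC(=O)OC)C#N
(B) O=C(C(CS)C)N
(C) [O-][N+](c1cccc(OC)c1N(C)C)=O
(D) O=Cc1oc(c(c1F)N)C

A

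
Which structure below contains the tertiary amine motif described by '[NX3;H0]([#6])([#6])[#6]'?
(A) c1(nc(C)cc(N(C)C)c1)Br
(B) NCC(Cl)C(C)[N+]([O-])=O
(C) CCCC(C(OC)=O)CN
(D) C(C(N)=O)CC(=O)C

A

[NX3;H0]([#6])([#6])[#6] describes a trivalent nitrogen with no H, bonded to three carbons (a tertiary amine).
(A) contains a dimethylamino group (-N(CH3)2), which satisfies every atom and bond constraint.
(B) has a primary amino group (-NH2) but the nitrogen has H2, not H0 with three carbons.
(C) has a primary amino group (-NH2) but the nitrogen has H2, not H0 with three carbons.
(D) has a primary amide (-C(=O)NH2) but the amide nitrogen has H2 and only one carbon neighbour.
So the answer is (A).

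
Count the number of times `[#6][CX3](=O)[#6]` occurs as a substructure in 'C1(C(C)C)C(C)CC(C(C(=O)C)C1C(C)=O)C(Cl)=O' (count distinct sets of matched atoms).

[#6][CX3](=O)[#6] is the SMARTS for a ketone: a carbonyl carbon (no H) flanked by two carbons.
The molecule carries 2 separate instances of an acetyl/ketone group (-C(=O)CH3) meeting every constraint; each maps to a distinct set of atoms, giving 2 matches.

2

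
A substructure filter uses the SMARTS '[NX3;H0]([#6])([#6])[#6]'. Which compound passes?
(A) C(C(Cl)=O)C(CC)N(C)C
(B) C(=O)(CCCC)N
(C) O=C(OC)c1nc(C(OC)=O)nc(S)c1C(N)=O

[NX3;H0]([#6])([#6])[#6] describes a trivalent nitrogen with no H, bonded to three carbons (a tertiary amine).
(A) contains a dimethylamino group (-N(CH3)2), which satisfies every atom and bond constraint.
(B) has a primary amide (-C(=O)NH2) but the amide nitrogen has H2 and only one carbon neighbour.
(C) has a primary amide (-C(=O)NH2) but the amide nitrogen has H2 and only one carbon neighbour.
So the answer is (A).

A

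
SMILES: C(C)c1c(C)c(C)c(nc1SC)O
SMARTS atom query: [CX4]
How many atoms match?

5

Check the 13 heavy atoms by environment: 1× n (aromatic, X2) → no; 5× c (aromatic, X3) → no; 5× C (X4) → match; 1× S (X2) → no; 1× O (X2) → no.
That gives 5 matching atoms.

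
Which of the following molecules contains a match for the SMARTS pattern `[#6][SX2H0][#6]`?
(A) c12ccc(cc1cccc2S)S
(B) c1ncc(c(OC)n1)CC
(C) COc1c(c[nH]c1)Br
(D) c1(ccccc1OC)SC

D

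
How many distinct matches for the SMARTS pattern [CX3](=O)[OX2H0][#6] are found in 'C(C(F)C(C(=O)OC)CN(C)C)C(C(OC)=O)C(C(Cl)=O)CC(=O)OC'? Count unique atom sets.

3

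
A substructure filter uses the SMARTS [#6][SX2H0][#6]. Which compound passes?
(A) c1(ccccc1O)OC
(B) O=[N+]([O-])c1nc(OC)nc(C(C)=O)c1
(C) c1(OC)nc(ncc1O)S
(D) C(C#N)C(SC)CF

[#6][SX2H0][#6] describes an aliphatic sulfur bridging two carbons with no H on the sulfur (a thioether).
(A) has a methoxy ether (-OCH3) but the bridging atom is O, not S.
(B) has a methoxy ether (-OCH3) but the bridging atom is O, not S.
(C) has a thiol (-SH) but the sulfur has H1, not H0 bridging two carbons.
(D) contains a methylthio ether (-SCH3), which satisfies every atom and bond constraint.
So the answer is (D).

D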